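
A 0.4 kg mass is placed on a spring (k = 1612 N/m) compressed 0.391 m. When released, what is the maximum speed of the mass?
½kx² = ½mv² ⇒ v = x√(k/m) = (0.391)√(1612/0.4) = 24.82 m/s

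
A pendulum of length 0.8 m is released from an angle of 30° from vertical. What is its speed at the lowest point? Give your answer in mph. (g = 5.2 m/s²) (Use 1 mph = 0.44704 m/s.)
h = L(1 − cosθ) = 0.8(1 − cos30°) = 0.10718 m
v = √(2gh) = √(2·5.2·0.10718) = 1.05578 m/s = 2.362 mph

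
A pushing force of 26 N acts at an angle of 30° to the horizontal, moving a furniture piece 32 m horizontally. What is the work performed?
W = F·d·cosθ = (26)(32)cos(30°) = 720.5 J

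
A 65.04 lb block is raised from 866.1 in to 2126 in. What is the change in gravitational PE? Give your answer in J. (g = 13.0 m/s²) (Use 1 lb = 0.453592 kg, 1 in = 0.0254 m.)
Convert to SI: m = 29.5016 kg, Δh = 32.0015 m
ΔPE = mgΔh = (29.5016)(13.0)(32.0015) = 12270 J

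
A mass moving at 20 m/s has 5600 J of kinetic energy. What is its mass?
m = 2·KE/v² = 2·5600/(20)² = 28.0 kg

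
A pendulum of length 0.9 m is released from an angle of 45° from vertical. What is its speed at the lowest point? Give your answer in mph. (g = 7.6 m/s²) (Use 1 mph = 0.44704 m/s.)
h = L(1 − cosθ) = 0.9(1 − cos45°) = 0.263604 m
v = √(2gh) = √(2·7.6·0.263604) = 2.00169 m/s = 4.478 mph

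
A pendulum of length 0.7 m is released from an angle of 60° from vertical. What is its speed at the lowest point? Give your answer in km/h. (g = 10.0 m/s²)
h = L(1 − cosθ) = 0.7(1 − cos60°) = 0.35 m
v = √(2gh) = √(2·10.0·0.35) = 2.64575 m/s = 9.525 km/h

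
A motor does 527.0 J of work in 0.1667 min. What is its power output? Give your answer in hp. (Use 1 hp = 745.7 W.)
Convert to SI: W = 527.0 J, t = 10.002 s
P = W/t = 527.0/10.002 = 52.6895 W = 0.07066 hp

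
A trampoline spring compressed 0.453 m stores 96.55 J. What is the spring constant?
k = 2·PE/x² = 2·96.55/(0.453)² = 941.0 N/m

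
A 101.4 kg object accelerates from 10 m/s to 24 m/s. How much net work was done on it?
W = ΔKE = ½m(v₂² − v₁²) = ½(101.4)(24² − 10²) = 24133.2 J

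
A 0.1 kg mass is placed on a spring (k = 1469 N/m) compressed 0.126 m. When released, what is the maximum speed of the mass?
½kx² = ½mv² ⇒ v = x√(k/m) = (0.126)√(1469/0.1) = 15.27 m/s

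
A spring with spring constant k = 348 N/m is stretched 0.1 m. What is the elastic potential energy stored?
PE = ½kx² = ½(348)(0.1)² = 1.74 J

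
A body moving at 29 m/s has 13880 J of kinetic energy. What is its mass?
m = 2·KE/v² = 2·13880/(29)² = 33.01 kg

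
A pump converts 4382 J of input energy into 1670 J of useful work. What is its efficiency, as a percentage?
η = W_out/W_in = 1670/4382 = 38.11%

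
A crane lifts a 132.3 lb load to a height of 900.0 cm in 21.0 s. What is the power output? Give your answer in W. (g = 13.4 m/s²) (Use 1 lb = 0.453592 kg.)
Convert to SI: m = 60.0102 kg, h = 9.0 m, t = 21.0 s
P = mgh/t = (60.0102)(13.4)(9.0)/21.0 = 344.6 W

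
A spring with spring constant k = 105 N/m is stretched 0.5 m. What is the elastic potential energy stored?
PE = ½kx² = ½(105)(0.5)² = 13.13 J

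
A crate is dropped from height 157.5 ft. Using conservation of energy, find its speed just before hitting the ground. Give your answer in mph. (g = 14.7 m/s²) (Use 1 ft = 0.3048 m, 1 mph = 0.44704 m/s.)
Convert to SI: h = 48.006 m
mgh = ½mv² ⇒ v = √(2gh) = √(2·14.7·48.006) = 37.5683 m/s = 84.04 mph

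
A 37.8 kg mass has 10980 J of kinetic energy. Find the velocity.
v = √(2·KE/m) = √(2·10980/37.8) = 24.1 m/s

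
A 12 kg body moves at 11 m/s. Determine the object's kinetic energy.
KE = ½mv² = ½(12)(11)² = 726.0 J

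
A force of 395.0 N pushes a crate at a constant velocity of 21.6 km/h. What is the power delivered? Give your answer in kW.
Convert to SI: F = 395.0 N, v = 6.0 m/s
P = Fv = (395.0)(6.0) = 2370.0 W = 2.37 kW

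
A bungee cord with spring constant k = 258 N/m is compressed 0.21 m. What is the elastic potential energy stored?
PE = ½kx² = ½(258)(0.21)² = 5.689 J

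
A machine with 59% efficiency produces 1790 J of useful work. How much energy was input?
W_in = W_out/η = 1790/0.59 = 3034 J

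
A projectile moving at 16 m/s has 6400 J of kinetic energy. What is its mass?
m = 2·KE/v² = 2·6400/(16)² = 50.0 kg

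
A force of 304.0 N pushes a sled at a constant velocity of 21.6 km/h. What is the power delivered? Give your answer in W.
Convert to SI: F = 304.0 N, v = 6.0 m/s
P = Fv = (304.0)(6.0) = 1824 W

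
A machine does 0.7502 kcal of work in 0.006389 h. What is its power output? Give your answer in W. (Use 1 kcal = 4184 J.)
Convert to SI: W = 3138.84 J, t = 23.0004 s
P = W/t = 3138.84/23.0004 = 136.5 W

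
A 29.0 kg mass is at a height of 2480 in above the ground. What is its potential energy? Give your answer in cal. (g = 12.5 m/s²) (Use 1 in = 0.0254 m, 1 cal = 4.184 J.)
Convert to SI: m = 29.0 kg, h = 62.992 m
PE = mgh = (29.0)(12.5)(62.992) = 22834.6 J = 5458 cal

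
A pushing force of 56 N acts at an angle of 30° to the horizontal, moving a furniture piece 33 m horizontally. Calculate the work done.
W = F·d·cosθ = (56)(33)cos(30°) = 1600 J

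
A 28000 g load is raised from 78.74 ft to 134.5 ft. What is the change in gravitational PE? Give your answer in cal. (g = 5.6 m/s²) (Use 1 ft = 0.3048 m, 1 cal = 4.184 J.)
Convert to SI: m = 28.0 kg, Δh = 16.9956 m
ΔPE = mgΔh = (28.0)(5.6)(16.9956) = 2664.92 J = 636.9 cal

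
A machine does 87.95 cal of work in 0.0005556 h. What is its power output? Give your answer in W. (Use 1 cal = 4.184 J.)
Convert to SI: W = 367.983 J, t = 2.00016 s
P = W/t = 367.983/2.00016 = 184.0 W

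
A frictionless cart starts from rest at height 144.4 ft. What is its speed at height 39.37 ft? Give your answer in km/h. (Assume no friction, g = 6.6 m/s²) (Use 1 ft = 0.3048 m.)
Convert to SI: h₁−h₂ = 32.0131 m
mgh₁ = mgh₂ + ½mv² ⇒ v = √(2g(h₁−h₂)) = √(2·6.6·32.0131) = 20.5566 m/s = 74.0 km/h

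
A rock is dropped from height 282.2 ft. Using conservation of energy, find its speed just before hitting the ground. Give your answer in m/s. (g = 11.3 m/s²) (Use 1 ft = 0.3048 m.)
Convert to SI: h = 86.0146 m
mgh = ½mv² ⇒ v = √(2gh) = √(2·11.3·86.0146) = 44.09 m/s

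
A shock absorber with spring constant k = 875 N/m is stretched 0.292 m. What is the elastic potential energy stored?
PE = ½kx² = ½(875)(0.292)² = 37.3 J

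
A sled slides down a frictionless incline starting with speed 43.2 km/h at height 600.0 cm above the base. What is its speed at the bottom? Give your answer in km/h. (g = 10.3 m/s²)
Convert to SI: v₀ = 12.0 m/s, h = 6.0 m
½mv₀² + mgh = ½mv² ⇒ v = √(v₀² + 2gh) = √(12.0² + 2·10.3·6.0) = 16.3585 m/s = 58.89 km/h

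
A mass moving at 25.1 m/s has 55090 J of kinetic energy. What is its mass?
m = 2·KE/v² = 2·55090/(25.1)² = 174.9 kg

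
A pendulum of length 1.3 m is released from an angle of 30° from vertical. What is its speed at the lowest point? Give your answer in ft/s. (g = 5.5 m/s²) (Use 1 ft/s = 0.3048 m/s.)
h = L(1 − cosθ) = 1.3(1 − cos30°) = 0.174167 m
v = √(2gh) = √(2·5.5·0.174167) = 1.38414 m/s = 4.541 ft/s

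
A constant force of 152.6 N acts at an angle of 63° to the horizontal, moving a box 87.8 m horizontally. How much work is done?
W = F·d·cosθ = (152.6)(87.8)cos(63°) = 6083 J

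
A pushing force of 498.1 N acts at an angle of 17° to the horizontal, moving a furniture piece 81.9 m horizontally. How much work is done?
W = F·d·cosθ = (498.1)(81.9)cos(17°) = 39010 J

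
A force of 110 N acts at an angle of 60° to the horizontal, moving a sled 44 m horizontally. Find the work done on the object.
W = F·d·cosθ = (110)(44)cos(60°) = 2420 J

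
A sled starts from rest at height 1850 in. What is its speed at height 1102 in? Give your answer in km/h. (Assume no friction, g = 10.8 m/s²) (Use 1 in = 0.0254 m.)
Convert to SI: h₁−h₂ = 18.9992 m
mgh₁ = mgh₂ + ½mv² ⇒ v = √(2g(h₁−h₂)) = √(2·10.8·18.9992) = 20.2579 m/s = 72.93 km/h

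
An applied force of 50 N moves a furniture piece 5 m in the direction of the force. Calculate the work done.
W = F·d = (50)(5) = 250.0 J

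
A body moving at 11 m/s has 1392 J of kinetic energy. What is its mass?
m = 2·KE/v² = 2·1392/(11)² = 23.01 kg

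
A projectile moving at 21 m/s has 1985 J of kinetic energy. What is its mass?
m = 2·KE/v² = 2·1985/(21)² = 9.002 kg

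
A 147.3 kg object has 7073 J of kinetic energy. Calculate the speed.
v = √(2·KE/m) = √(2·7073/147.3) = 9.8 m/s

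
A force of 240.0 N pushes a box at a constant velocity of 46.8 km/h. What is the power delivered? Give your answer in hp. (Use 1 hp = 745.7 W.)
Convert to SI: F = 240.0 N, v = 13.0 m/s
P = Fv = (240.0)(13.0) = 3120.0 W = 4.184 hp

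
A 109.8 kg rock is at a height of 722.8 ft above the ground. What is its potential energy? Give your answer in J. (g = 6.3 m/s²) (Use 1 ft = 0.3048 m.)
Convert to SI: m = 109.8 kg, h = 220.309 m
PE = mgh = (109.8)(6.3)(220.309) = 152400 J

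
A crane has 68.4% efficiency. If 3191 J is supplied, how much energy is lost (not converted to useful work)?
W_lost = W_in(1 − η) = 3191·(1 − 0.684) = 1008 J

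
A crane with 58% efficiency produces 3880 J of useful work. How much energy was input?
W_in = W_out/η = 3880/0.58 = 6690 J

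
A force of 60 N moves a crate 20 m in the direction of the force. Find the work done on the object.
W = F·d = (60)(20) = 1200 J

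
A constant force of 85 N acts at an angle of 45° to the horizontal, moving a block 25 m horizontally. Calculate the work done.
W = F·d·cosθ = (85)(25)cos(45°) = 1503 J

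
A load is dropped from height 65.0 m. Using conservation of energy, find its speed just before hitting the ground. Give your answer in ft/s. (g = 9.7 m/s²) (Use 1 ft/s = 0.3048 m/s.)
mgh = ½mv² ⇒ v = √(2gh) = √(2·9.7·65.0) = 35.5106 m/s = 116.5 ft/s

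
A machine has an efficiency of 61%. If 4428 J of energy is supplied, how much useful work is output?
W_out = η·W_in = 0.61·4428 = 2701.08 J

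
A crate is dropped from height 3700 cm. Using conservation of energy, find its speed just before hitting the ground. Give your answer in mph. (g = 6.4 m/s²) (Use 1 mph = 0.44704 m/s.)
Convert to SI: h = 37.0 m
mgh = ½mv² ⇒ v = √(2gh) = √(2·6.4·37.0) = 21.7624 m/s = 48.68 mph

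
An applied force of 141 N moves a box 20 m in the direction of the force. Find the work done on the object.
W = F·d = (141)(20) = 2820 J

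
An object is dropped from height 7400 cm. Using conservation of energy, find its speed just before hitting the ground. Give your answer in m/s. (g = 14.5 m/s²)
Convert to SI: h = 74.0 m
mgh = ½mv² ⇒ v = √(2gh) = √(2·14.5·74.0) = 46.32 m/s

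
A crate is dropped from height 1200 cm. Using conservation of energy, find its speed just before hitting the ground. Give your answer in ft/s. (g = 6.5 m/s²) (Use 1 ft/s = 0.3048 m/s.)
Convert to SI: h = 12.0 m
mgh = ½mv² ⇒ v = √(2gh) = √(2·6.5·12.0) = 12.49 m/s = 40.98 ft/s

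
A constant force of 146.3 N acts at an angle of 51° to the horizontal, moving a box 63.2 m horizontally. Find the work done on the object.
W = F·d·cosθ = (146.3)(63.2)cos(51°) = 5819 J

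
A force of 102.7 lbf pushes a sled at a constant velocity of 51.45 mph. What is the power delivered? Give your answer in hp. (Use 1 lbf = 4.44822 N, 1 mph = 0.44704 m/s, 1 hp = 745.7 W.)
Convert to SI: F = 456.832 N, v = 23.0002 m/s
P = Fv = (456.832)(23.0002) = 10507.2 W = 14.09 hp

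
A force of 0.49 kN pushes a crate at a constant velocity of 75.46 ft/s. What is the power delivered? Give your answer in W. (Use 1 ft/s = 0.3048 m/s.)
Convert to SI: F = 490.0 N, v = 23.0002 m/s
P = Fv = (490.0)(23.0002) = 11270 W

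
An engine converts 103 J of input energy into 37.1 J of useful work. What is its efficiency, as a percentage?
η = W_out/W_in = 37.1/103 = 36.02%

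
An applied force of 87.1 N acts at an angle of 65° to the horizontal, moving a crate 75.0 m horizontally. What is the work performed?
W = F·d·cosθ = (87.1)(75.0)cos(65°) = 2761 J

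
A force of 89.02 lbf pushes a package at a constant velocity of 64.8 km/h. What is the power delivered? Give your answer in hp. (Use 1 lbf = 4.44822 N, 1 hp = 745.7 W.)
Convert to SI: F = 395.981 N, v = 18.0 m/s
P = Fv = (395.981)(18.0) = 7127.65 W = 9.558 hp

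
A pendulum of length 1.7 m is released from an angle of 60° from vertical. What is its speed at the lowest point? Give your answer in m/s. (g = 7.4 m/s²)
h = L(1 − cosθ) = 1.7(1 − cos60°) = 0.85 m
v = √(2gh) = √(2·7.4·0.85) = 3.547 m/s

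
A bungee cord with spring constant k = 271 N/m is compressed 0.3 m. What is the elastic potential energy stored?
PE = ½kx² = ½(271)(0.3)² = 12.2 J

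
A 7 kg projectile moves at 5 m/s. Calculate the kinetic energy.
KE = ½mv² = ½(7)(5)² = 87.5 J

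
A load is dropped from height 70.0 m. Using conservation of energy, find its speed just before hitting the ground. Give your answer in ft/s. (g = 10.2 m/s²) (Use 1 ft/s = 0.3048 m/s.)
mgh = ½mv² ⇒ v = √(2gh) = √(2·10.2·70.0) = 37.7889 m/s = 124.0 ft/s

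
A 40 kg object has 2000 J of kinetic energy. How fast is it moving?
v = √(2·KE/m) = √(2·2000/40) = 10.0 m/s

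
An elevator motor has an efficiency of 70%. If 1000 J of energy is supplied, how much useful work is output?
W_out = η·W_in = 0.7·1000 = 700.0 J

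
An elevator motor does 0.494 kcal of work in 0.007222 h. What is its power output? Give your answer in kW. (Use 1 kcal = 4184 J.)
Convert to SI: W = 2066.9 J, t = 25.9992 s
P = W/t = 2066.9/25.9992 = 79.4984 W = 0.0795 kW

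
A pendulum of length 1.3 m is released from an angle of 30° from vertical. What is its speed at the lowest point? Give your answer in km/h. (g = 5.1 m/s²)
h = L(1 − cosθ) = 1.3(1 − cos30°) = 0.174167 m
v = √(2gh) = √(2·5.1·0.174167) = 1.33286 m/s = 4.798 km/h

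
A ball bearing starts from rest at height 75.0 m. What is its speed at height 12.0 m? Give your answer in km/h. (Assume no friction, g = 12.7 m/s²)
mgh₁ = mgh₂ + ½mv² ⇒ v = √(2g(h₁−h₂)) = √(2·12.7·63.0) = 40.0025 m/s = 144.0 km/h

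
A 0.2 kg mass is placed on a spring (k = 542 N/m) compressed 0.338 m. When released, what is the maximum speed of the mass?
½kx² = ½mv² ⇒ v = x√(k/m) = (0.338)√(542/0.2) = 17.6 m/s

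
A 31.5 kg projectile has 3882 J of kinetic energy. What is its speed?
v = √(2·KE/m) = √(2·3882/31.5) = 15.7 m/s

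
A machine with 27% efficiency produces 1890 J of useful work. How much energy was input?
W_in = W_out/η = 1890/0.27 = 7000 J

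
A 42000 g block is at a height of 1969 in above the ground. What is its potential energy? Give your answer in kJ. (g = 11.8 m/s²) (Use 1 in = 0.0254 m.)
Convert to SI: m = 42.0 kg, h = 50.0126 m
PE = mgh = (42.0)(11.8)(50.0126) = 24786.2 J = 24.79 kJ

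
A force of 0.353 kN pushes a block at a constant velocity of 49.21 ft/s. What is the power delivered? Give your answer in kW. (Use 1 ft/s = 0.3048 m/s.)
Convert to SI: F = 353.0 N, v = 14.9992 m/s
P = Fv = (353.0)(14.9992) = 5294.72 W = 5.295 kW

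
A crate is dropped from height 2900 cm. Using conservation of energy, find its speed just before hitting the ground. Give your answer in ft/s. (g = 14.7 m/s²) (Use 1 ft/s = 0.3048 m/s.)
Convert to SI: h = 29.0 m
mgh = ½mv² ⇒ v = √(2gh) = √(2·14.7·29.0) = 29.1993 m/s = 95.8 ft/s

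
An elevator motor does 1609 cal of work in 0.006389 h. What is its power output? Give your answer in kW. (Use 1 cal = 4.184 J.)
Convert to SI: W = 6732.06 J, t = 23.0004 s
P = W/t = 6732.06/23.0004 = 292.693 W = 0.2927 kW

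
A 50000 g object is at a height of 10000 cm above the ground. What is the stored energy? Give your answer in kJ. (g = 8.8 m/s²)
Convert to SI: m = 50.0 kg, h = 100.0 m
PE = mgh = (50.0)(8.8)(100.0) = 44000.0 J = 44.0 kJ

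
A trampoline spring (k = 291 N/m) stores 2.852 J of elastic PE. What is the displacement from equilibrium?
x = √(2·PE/k) = √(2·2.852/291) = 0.14 m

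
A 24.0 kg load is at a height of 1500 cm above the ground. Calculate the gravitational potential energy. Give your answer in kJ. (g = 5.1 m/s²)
Convert to SI: m = 24.0 kg, h = 15.0 m
PE = mgh = (24.0)(5.1)(15.0) = 1836.0 J = 1.836 kJ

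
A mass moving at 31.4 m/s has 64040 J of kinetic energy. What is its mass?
m = 2·KE/v² = 2·64040/(31.4)² = 129.9 kg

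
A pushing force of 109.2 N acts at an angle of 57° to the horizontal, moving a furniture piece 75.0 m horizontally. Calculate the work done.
W = F·d·cosθ = (109.2)(75.0)cos(57°) = 4461 J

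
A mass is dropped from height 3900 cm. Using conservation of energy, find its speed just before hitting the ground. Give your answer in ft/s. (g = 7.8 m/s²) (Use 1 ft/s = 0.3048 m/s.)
Convert to SI: h = 39.0 m
mgh = ½mv² ⇒ v = √(2gh) = √(2·7.8·39.0) = 24.6658 m/s = 80.92 ft/s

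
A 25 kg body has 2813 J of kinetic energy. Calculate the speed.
v = √(2·KE/m) = √(2·2813/25) = 15.0 m/s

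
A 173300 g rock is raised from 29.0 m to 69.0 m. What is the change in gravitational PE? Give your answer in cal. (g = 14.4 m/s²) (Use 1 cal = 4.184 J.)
Convert to SI: m = 173.3 kg, Δh = 40.0 m
ΔPE = mgΔh = (173.3)(14.4)(40.0) = 99820.8 J = 23860 cal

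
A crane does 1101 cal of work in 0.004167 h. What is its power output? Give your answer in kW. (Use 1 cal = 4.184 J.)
Convert to SI: W = 4606.58 J, t = 15.0012 s
P = W/t = 4606.58/15.0012 = 307.081 W = 0.3071 kW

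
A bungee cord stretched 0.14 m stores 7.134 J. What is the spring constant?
k = 2·PE/x² = 2·7.134/(0.14)² = 728.0 N/m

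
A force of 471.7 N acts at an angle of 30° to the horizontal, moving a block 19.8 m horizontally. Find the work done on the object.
W = F·d·cosθ = (471.7)(19.8)cos(30°) = 8088 J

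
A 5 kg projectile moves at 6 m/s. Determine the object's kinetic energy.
KE = ½mv² = ½(5)(6)² = 90.0 J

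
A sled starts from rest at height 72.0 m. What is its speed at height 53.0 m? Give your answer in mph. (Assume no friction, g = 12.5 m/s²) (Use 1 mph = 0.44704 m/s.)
mgh₁ = mgh₂ + ½mv² ⇒ v = √(2g(h₁−h₂)) = √(2·12.5·19.0) = 21.7945 m/s = 48.75 mph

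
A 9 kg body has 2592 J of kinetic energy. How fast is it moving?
v = √(2·KE/m) = √(2·2592/9) = 24.0 m/s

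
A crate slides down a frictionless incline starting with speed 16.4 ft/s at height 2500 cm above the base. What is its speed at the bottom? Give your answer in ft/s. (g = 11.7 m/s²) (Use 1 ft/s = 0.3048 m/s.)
Convert to SI: v₀ = 4.99872 m/s, h = 25.0 m
½mv₀² + mgh = ½mv² ⇒ v = √(v₀² + 2gh) = √(4.99872² + 2·11.7·25.0) = 24.6979 m/s = 81.03 ft/s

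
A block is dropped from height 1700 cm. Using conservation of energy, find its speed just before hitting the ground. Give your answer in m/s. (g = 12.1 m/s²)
Convert to SI: h = 17.0 m
mgh = ½mv² ⇒ v = √(2gh) = √(2·12.1·17.0) = 20.28 m/s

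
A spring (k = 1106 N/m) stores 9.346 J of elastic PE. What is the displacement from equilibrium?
x = √(2·PE/k) = √(2·9.346/1106) = 0.13 m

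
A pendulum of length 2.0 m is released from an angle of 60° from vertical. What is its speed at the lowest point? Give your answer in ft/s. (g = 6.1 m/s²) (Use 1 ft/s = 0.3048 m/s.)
h = L(1 − cosθ) = 2.0(1 − cos60°) = 1.0 m
v = √(2gh) = √(2·6.1·1.0) = 3.49285 m/s = 11.46 ft/s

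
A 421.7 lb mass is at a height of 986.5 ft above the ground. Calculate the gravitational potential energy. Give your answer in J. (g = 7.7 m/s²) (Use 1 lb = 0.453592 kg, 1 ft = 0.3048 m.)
Convert to SI: m = 191.28 kg, h = 300.685 m
PE = mgh = (191.28)(7.7)(300.685) = 442900 J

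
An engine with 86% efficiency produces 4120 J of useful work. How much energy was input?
W_in = W_out/η = 4120/0.86 = 4791 J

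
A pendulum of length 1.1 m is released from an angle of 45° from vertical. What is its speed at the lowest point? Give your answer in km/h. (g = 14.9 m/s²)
h = L(1 − cosθ) = 1.1(1 − cos45°) = 0.322183 m
v = √(2gh) = √(2·14.9·0.322183) = 3.09855 m/s = 11.15 km/h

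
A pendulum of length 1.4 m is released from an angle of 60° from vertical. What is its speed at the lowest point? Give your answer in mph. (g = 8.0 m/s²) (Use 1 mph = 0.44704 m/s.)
h = L(1 − cosθ) = 1.4(1 − cos60°) = 0.7 m
v = √(2gh) = √(2·8.0·0.7) = 3.34664 m/s = 7.486 mph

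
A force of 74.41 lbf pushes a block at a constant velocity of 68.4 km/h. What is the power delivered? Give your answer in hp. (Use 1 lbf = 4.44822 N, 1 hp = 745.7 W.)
Convert to SI: F = 330.992 N, v = 19.0 m/s
P = Fv = (330.992)(19.0) = 6288.85 W = 8.433 hp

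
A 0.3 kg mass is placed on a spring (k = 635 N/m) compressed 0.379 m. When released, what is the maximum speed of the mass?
½kx² = ½mv² ⇒ v = x√(k/m) = (0.379)√(635/0.3) = 17.44 m/s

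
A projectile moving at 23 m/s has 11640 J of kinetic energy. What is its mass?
m = 2·KE/v² = 2·11640/(23)² = 44.01 kg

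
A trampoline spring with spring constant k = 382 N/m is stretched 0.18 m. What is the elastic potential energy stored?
PE = ½kx² = ½(382)(0.18)² = 6.188 J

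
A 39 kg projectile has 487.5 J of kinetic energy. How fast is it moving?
v = √(2·KE/m) = √(2·487.5/39) = 5.0 m/s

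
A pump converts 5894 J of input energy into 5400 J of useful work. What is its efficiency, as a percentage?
η = W_out/W_in = 5400/5894 = 91.62%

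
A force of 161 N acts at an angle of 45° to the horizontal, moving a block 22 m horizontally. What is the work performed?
W = F·d·cosθ = (161)(22)cos(45°) = 2505 J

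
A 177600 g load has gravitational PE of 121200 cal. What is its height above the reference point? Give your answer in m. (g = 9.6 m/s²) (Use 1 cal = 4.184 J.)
Convert to SI: m = 177.6 kg, PE = 507101 J
h = PE/(mg) = 507101/(177.6·9.6) = 297.4 m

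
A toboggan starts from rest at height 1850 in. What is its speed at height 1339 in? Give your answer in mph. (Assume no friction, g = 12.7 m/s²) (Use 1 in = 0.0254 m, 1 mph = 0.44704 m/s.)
Convert to SI: h₁−h₂ = 12.9794 m
mgh₁ = mgh₂ + ½mv² ⇒ v = √(2g(h₁−h₂)) = √(2·12.7·12.9794) = 18.157 m/s = 40.62 mph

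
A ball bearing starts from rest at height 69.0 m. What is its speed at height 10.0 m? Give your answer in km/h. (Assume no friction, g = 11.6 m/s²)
mgh₁ = mgh₂ + ½mv² ⇒ v = √(2g(h₁−h₂)) = √(2·11.6·59.0) = 36.9973 m/s = 133.2 km/h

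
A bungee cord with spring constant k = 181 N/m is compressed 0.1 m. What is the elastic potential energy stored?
PE = ½kx² = ½(181)(0.1)² = 0.905 J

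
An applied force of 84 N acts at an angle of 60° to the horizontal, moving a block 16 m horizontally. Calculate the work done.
W = F·d·cosθ = (84)(16)cos(60°) = 672.0 J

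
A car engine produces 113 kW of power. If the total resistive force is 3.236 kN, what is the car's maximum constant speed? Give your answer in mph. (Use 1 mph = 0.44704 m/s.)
Convert to SI: F = 3236.0 N
P = Fv ⇒ v = P/F = 113000 W/3236.0 N = 34.9197 m/s = 78.11 mph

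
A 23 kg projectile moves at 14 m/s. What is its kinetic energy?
KE = ½mv² = ½(23)(14)² = 2254.0 J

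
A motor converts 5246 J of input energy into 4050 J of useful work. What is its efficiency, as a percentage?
η = W_out/W_in = 4050/5246 = 77.2%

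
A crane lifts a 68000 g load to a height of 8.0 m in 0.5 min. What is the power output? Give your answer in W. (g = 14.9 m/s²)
Convert to SI: m = 68.0 kg, h = 8.0 m, t = 30.0 s
P = mgh/t = (68.0)(14.9)(8.0)/30.0 = 270.2 W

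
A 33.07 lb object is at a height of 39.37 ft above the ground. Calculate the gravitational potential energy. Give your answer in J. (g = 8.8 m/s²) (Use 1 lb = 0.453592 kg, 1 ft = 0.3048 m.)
Convert to SI: m = 15.0003 kg, h = 12.0 m
PE = mgh = (15.0003)(8.8)(12.0) = 1584 J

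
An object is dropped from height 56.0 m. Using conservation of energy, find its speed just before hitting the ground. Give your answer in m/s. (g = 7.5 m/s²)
mgh = ½mv² ⇒ v = √(2gh) = √(2·7.5·56.0) = 28.98 m/s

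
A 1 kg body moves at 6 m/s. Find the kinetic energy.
KE = ½mv² = ½(1)(6)² = 18.0 J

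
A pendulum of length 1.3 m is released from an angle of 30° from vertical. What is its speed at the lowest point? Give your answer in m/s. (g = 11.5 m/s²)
h = L(1 − cosθ) = 1.3(1 − cos30°) = 0.174167 m
v = √(2gh) = √(2·11.5·0.174167) = 2.001 m/s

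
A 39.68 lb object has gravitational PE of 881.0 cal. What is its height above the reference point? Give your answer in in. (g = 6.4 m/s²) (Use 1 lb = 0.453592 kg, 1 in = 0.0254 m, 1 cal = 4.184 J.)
Convert to SI: m = 17.9985 kg, PE = 3686.1 J
h = PE/(mg) = 3686.1/(17.9985·6.4) = 32.0 m = 1260 in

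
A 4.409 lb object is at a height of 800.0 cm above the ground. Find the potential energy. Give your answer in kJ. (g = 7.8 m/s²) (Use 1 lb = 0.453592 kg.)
Convert to SI: m = 1.99989 kg, h = 8.0 m
PE = mgh = (1.99989)(7.8)(8.0) = 124.793 J = 0.1248 kJ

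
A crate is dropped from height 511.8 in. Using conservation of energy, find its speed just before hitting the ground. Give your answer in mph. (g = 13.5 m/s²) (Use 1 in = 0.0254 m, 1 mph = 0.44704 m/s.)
Convert to SI: h = 12.9997 m
mgh = ½mv² ⇒ v = √(2gh) = √(2·13.5·12.9997) = 18.7348 m/s = 41.91 mph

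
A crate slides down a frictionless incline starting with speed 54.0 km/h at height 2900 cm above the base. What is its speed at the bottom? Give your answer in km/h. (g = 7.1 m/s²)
Convert to SI: v₀ = 15.0 m/s, h = 29.0 m
½mv₀² + mgh = ½mv² ⇒ v = √(v₀² + 2gh) = √(15.0² + 2·7.1·29.0) = 25.2349 m/s = 90.85 km/h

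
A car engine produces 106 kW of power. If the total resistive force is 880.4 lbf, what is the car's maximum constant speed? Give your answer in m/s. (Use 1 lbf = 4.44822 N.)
Convert to SI: F = 3916.21 N
P = Fv ⇒ v = P/F = 106000 W/3916.21 N = 27.07 m/s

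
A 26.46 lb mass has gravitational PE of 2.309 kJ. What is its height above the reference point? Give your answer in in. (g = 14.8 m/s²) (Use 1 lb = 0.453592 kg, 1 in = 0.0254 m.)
Convert to SI: m = 12.002 kg, PE = 2309.0 J
h = PE/(mg) = 2309.0/(12.002·14.8) = 12.9989 m = 511.8 in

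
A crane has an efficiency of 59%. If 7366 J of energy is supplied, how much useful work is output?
W_out = η·W_in = 0.59·7366 = 4345.94 J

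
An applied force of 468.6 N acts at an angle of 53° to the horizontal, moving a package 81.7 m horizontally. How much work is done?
W = F·d·cosθ = (468.6)(81.7)cos(53°) = 23040 J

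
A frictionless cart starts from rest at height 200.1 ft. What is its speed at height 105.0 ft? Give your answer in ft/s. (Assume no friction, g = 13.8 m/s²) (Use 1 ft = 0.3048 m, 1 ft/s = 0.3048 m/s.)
Convert to SI: h₁−h₂ = 28.9865 m
mgh₁ = mgh₂ + ½mv² ⇒ v = √(2g(h₁−h₂)) = √(2·13.8·28.9865) = 28.2847 m/s = 92.8 ft/s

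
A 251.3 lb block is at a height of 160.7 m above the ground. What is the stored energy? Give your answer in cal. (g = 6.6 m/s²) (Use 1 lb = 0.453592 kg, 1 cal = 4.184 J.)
Convert to SI: m = 113.988 kg, h = 160.7 m
PE = mgh = (113.988)(6.6)(160.7) = 120898 J = 28900 cal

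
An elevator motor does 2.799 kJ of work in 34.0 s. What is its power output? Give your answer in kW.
Convert to SI: W = 2799.0 J, t = 34.0 s
P = W/t = 2799.0/34.0 = 82.3235 W = 0.08232 kW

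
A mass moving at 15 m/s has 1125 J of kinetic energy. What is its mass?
m = 2·KE/v² = 2·1125/(15)² = 10.0 kg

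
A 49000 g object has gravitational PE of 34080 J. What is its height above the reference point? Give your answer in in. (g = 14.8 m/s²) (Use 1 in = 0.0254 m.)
Convert to SI: m = 49.0 kg, PE = 34080.0 J
h = PE/(mg) = 34080.0/(49.0·14.8) = 46.9939 m = 1850 in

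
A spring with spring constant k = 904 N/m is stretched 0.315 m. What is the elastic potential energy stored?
PE = ½kx² = ½(904)(0.315)² = 44.85 J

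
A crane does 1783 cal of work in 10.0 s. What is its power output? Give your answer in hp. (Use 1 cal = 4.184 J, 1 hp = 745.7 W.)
Convert to SI: W = 7460.07 J, t = 10.0 s
P = W/t = 7460.07/10.0 = 746.007 W = 1.0 hp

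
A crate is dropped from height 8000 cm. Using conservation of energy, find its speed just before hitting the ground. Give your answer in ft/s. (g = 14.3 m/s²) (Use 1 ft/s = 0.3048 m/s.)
Convert to SI: h = 80.0 m
mgh = ½mv² ⇒ v = √(2gh) = √(2·14.3·80.0) = 47.833 m/s = 156.9 ft/s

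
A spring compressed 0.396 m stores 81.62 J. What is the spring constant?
k = 2·PE/x² = 2·81.62/(0.396)² = 1041 N/m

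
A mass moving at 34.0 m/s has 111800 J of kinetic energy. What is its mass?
m = 2·KE/v² = 2·111800/(34.0)² = 193.4 kg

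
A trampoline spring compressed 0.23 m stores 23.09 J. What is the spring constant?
k = 2·PE/x² = 2·23.09/(0.23)² = 873.0 N/m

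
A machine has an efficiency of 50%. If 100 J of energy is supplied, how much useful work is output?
W_out = η·W_in = 0.5·100 = 50.0 J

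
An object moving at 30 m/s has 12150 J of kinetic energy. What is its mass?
m = 2·KE/v² = 2·12150/(30)² = 27.0 kg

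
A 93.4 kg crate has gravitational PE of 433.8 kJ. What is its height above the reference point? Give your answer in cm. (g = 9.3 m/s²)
Convert to SI: m = 93.4 kg, PE = 433800 J
h = PE/(mg) = 433800/(93.4·9.3) = 499.413 m = 49940 cm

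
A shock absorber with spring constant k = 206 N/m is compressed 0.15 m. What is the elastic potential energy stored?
PE = ½kx² = ½(206)(0.15)² = 2.318 J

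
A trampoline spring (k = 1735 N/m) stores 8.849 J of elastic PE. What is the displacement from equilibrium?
x = √(2·PE/k) = √(2·8.849/1735) = 0.101 m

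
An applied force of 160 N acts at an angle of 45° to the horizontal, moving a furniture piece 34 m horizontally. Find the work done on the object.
W = F·d·cosθ = (160)(34)cos(45°) = 3847 J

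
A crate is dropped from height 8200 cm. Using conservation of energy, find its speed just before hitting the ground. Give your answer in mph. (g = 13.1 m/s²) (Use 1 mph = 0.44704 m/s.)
Convert to SI: h = 82.0 m
mgh = ½mv² ⇒ v = √(2gh) = √(2·13.1·82.0) = 46.3508 m/s = 103.7 mph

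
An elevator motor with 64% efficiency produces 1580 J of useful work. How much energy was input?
W_in = W_out/η = 1580/0.64 = 2469 J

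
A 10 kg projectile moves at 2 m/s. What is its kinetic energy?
KE = ½mv² = ½(10)(2)² = 20.0 J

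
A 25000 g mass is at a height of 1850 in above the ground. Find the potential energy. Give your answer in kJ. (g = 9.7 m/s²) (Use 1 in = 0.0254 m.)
Convert to SI: m = 25.0 kg, h = 46.99 m
PE = mgh = (25.0)(9.7)(46.99) = 11395.1 J = 11.4 kJ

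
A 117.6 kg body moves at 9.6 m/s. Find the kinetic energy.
KE = ½mv² = ½(117.6)(9.6)² = 5419 J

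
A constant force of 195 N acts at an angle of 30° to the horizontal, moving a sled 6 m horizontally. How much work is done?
W = F·d·cosθ = (195)(6)cos(30°) = 1013 J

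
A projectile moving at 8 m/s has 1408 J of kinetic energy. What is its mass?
m = 2·KE/v² = 2·1408/(8)² = 44.0 kg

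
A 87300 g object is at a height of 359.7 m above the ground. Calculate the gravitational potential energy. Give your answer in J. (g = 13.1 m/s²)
Convert to SI: m = 87.3 kg, h = 359.7 m
PE = mgh = (87.3)(13.1)(359.7) = 411400 J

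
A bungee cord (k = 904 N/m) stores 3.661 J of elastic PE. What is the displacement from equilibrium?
x = √(2·PE/k) = √(2·3.661/904) = 0.09 m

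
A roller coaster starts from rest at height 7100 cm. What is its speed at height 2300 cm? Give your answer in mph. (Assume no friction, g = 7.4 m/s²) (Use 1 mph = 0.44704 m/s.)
Convert to SI: h₁−h₂ = 48.0 m
mgh₁ = mgh₂ + ½mv² ⇒ v = √(2g(h₁−h₂)) = √(2·7.4·48.0) = 26.6533 m/s = 59.62 mph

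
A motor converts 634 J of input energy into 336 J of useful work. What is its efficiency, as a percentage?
η = W_out/W_in = 336/634 = 53.0%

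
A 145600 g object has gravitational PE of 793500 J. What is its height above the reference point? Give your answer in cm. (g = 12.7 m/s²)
Convert to SI: m = 145.6 kg, PE = 793500 J
h = PE/(mg) = 793500/(145.6·12.7) = 429.123 m = 42910 cm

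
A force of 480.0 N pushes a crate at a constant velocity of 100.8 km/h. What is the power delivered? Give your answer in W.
Convert to SI: F = 480.0 N, v = 28.0 m/s
P = Fv = (480.0)(28.0) = 13440 W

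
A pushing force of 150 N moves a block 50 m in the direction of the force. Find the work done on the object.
W = F·d = (150)(50) = 7500 J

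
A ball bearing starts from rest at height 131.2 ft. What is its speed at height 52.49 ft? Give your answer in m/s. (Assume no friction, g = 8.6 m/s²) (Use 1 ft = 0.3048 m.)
Convert to SI: h₁−h₂ = 23.9908 m
mgh₁ = mgh₂ + ½mv² ⇒ v = √(2g(h₁−h₂)) = √(2·8.6·23.9908) = 20.31 m/s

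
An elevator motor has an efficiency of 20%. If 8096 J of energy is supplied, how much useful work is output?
W_out = η·W_in = 0.2·8096 = 1619.2 J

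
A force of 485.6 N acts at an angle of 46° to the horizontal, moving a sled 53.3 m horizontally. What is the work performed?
W = F·d·cosθ = (485.6)(53.3)cos(46°) = 17980 J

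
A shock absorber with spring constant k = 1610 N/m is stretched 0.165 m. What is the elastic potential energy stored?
PE = ½kx² = ½(1610)(0.165)² = 21.92 J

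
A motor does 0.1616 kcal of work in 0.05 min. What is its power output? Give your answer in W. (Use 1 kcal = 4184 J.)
Convert to SI: W = 676.134 J, t = 3.0 s
P = W/t = 676.134/3.0 = 225.4 W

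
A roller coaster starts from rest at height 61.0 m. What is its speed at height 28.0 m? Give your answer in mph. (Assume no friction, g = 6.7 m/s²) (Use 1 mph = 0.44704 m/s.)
mgh₁ = mgh₂ + ½mv² ⇒ v = √(2g(h₁−h₂)) = √(2·6.7·33.0) = 21.0286 m/s = 47.04 mph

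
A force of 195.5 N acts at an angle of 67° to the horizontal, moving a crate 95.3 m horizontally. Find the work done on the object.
W = F·d·cosθ = (195.5)(95.3)cos(67°) = 7280 J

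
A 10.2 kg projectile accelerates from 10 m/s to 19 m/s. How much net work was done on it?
W = ΔKE = ½m(v₂² − v₁²) = ½(10.2)(19² − 10²) = 1331.1 J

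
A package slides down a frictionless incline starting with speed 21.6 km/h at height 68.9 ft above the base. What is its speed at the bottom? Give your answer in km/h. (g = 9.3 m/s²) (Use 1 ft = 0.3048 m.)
Convert to SI: v₀ = 6.0 m/s, h = 21.0007 m
½mv₀² + mgh = ½mv² ⇒ v = √(v₀² + 2gh) = √(6.0² + 2·9.3·21.0007) = 20.6546 m/s = 74.36 km/h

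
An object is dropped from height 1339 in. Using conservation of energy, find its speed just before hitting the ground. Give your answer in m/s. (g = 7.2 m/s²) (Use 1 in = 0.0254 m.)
Convert to SI: h = 34.0106 m
mgh = ½mv² ⇒ v = √(2gh) = √(2·7.2·34.0106) = 22.13 m/s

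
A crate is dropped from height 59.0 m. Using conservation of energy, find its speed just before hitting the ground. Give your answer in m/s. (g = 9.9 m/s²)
mgh = ½mv² ⇒ v = √(2gh) = √(2·9.9·59.0) = 34.18 m/s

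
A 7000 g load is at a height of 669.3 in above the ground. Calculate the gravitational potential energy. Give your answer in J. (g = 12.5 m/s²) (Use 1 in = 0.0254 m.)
Convert to SI: m = 7.0 kg, h = 17.0002 m
PE = mgh = (7.0)(12.5)(17.0002) = 1488 J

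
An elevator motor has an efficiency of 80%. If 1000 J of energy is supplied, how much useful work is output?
W_out = η·W_in = 0.8·1000 = 800.0 J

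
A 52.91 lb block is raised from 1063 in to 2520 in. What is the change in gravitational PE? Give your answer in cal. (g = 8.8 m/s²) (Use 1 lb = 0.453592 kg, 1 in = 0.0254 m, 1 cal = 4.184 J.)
Convert to SI: m = 23.9996 kg, Δh = 37.0078 m
ΔPE = mgΔh = (23.9996)(8.8)(37.0078) = 7815.9 J = 1868 cal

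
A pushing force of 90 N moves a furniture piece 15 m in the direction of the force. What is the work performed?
W = F·d = (90)(15) = 1350 J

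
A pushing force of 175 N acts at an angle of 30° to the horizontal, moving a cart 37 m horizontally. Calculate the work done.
W = F·d·cosθ = (175)(37)cos(30°) = 5608 J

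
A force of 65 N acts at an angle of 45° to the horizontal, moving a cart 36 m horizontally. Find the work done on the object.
W = F·d·cosθ = (65)(36)cos(45°) = 1655 J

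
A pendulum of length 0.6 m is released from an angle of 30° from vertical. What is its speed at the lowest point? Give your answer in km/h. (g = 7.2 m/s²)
h = L(1 − cosθ) = 0.6(1 − cos30°) = 0.0803848 m
v = √(2gh) = √(2·7.2·0.0803848) = 1.07589 m/s = 3.873 km/h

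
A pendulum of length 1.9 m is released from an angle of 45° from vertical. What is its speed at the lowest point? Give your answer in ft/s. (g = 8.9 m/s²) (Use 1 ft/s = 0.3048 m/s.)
h = L(1 − cosθ) = 1.9(1 − cos45°) = 0.556497 m
v = √(2gh) = √(2·8.9·0.556497) = 3.14732 m/s = 10.33 ft/s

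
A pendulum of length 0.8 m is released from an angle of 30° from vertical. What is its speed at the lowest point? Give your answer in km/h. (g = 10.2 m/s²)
h = L(1 − cosθ) = 0.8(1 − cos30°) = 0.10718 m
v = √(2gh) = √(2·10.2·0.10718) = 1.47867 m/s = 5.323 km/h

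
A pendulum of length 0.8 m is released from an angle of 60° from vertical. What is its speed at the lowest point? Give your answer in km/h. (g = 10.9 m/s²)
h = L(1 − cosθ) = 0.8(1 − cos60°) = 0.4 m
v = √(2gh) = √(2·10.9·0.4) = 2.95296 m/s = 10.63 km/h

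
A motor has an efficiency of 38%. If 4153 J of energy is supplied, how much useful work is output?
W_out = η·W_in = 0.38·4153 = 1578.14 J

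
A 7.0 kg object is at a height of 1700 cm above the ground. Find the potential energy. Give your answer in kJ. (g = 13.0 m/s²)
Convert to SI: m = 7.0 kg, h = 17.0 m
PE = mgh = (7.0)(13.0)(17.0) = 1547.0 J = 1.547 kJ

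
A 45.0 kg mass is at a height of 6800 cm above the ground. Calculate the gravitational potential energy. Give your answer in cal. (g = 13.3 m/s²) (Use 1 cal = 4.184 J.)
Convert to SI: m = 45.0 kg, h = 68.0 m
PE = mgh = (45.0)(13.3)(68.0) = 40698.0 J = 9727 cal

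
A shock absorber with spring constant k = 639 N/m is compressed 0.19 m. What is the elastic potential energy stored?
PE = ½kx² = ½(639)(0.19)² = 11.53 J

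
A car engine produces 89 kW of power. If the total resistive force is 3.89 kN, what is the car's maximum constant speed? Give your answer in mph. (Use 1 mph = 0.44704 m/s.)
Convert to SI: F = 3890.0 N
P = Fv ⇒ v = P/F = 89000 W/3890.0 N = 22.8792 m/s = 51.18 mph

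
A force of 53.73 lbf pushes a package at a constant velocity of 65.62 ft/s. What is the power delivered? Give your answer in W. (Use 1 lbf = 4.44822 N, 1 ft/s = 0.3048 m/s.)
Convert to SI: F = 239.003 N, v = 20.001 m/s
P = Fv = (239.003)(20.001) = 4780 W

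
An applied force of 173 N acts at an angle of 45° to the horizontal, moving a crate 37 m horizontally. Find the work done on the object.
W = F·d·cosθ = (173)(37)cos(45°) = 4526 J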